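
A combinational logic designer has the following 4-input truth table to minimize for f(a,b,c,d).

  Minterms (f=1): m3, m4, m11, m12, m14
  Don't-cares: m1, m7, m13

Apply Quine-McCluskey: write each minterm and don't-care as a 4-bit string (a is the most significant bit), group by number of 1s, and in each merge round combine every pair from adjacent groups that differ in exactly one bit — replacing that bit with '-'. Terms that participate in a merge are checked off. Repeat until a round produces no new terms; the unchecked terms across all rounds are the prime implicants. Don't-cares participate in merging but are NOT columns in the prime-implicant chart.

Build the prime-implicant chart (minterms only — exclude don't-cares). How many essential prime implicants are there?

Round 0: 0001✓ 0011✓ 0100✓ 0111✓ 1011✓ 1100✓ 1101✓ 1110✓
Round 1: -011 -100 0-11 00-1 11-0 110-
PIs = {-011, -100, 0-11, 00-1, 11-0, 110-}
Coverage chart:
  m3: -011,0-11,00-1
  m4: -100 ←essential
  m11: -011 ←essential
  m12: -100,11-0,110-
  m14: 11-0 ←essential
Essential: -011, -100, 11-0

3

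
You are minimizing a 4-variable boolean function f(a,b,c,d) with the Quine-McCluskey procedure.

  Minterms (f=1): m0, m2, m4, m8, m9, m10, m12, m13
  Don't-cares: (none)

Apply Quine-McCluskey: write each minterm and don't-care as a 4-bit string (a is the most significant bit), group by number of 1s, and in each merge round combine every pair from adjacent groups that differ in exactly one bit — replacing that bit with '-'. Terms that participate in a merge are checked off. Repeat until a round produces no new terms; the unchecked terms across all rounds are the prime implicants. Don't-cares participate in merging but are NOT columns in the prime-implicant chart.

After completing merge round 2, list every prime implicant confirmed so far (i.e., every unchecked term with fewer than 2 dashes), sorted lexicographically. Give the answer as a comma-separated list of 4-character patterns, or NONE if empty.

Round 0: 0000✓ 0010✓ 0100✓ 1000✓ 1001✓ 1010✓ 1100✓ 1101✓
Round 1: -000✓ -010✓ -100✓ 0-00✓ 00-0✓ 1-00✓ 1-01✓ 10-0✓ 100-✓ 110-✓
Round 2: --00 -0-0 1-0-
PIs = {--00, -0-0, 1-0-}

NONE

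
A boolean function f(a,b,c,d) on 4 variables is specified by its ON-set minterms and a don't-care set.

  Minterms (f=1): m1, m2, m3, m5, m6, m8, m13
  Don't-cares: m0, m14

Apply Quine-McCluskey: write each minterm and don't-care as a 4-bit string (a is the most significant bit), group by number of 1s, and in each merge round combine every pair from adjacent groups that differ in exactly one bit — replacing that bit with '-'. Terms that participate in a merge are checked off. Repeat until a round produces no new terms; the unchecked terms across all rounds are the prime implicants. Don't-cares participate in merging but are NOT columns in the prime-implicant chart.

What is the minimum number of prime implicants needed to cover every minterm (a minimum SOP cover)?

Round 0: 0000✓ 0001✓ 0010✓ 0011✓ 0101✓ 0110✓ 1000✓ 1101✓ 1110✓
Round 1: -000 -101 -110 0-01 0-10 00-0✓ 00-1✓ 000-✓ 001-✓
Round 2: 00--
PIs = {-000, -101, -110, 0-01, 0-10, 00--}
Coverage chart:
  m1: 0-01,00--
  m2: 0-10,00--
  m3: 00-- ←essential
  m5: -101,0-01
  m6: -110,0-10
  m8: -000 ←essential
  m13: -101 ←essential
Essential: -000, -101, 00--
Petrick residual → -110
Min cover (4 terms): b'c'd' + bc'd + bcd' + a'b'

4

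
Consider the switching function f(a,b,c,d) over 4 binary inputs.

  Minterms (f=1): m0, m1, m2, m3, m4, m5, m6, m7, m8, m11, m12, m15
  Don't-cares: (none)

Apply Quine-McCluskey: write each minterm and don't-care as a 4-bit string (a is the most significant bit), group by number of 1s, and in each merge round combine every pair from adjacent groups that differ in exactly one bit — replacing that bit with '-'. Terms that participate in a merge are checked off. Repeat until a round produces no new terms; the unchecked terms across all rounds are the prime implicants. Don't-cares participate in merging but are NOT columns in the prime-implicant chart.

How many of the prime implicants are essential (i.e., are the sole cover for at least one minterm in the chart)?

[col 0] 0000*, 0001*, 0010*, 0011*, 0100*, 0101*, 0110*, 0111*, 1000*, 1011*, 1100*, 1111*
[col 1] -000*, -011*, -100*, -111*, 0-00*, 0-01*, 0-10*, 0-11*, 00-0*, 00-1*, 000-*, 001-*, 01-0*, 01-1*, 010-*, 011-*, 1-00*, 1-11*
[col 2] --00, --11, 0--0*, 0--1*, 0-0-*, 0-1-*, 00--*, 01--*
[col 3] 0---
Prime implicants: --00, --11, 0---
PI chart (minterm → PIs covering it):
  0 | --00,0---
  1 | 0---  (sole → essential)
  2 | 0---  (sole → essential)
  3 | --11,0---
  4 | --00,0---
  5 | 0---  (sole → essential)
  6 | 0---  (sole → essential)
  7 | --11,0---
  8 | --00  (sole → essential)
  11 | --11  (sole → essential)
  12 | --00  (sole → essential)
  15 | --11  (sole → essential)
Essential prime implicants: --00, --11, 0---

3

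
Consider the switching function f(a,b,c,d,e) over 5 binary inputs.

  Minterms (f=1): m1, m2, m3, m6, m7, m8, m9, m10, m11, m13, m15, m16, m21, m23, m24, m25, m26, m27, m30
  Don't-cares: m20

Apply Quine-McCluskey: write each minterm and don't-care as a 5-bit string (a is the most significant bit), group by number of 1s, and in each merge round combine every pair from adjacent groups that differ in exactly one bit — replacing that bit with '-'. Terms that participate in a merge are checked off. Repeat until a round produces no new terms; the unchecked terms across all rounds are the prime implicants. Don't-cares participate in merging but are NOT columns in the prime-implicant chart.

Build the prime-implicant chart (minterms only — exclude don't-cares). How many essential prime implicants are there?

5

Round 0: 00001✓ 00010✓ 00011✓ 00110✓ 00111✓ 01000✓ 01001✓ 01010✓ 01011✓ 01101✓ 01111✓ 10000✓ 10100✓ 10101✓ 10111✓ 11000✓ 11001✓ 11010✓ 11011✓ 11110✓
Round 1: -0111 -1000✓ -1001✓ -1010✓ -1011✓ 0-001✓ 0-010✓ 0-011✓ 0-111✓ 00-10✓ 00-11✓ 000-1✓ 0001-✓ 0011-✓ 01-01✓ 01-11✓ 010-0✓ 010-1✓ 0100-✓ 0101-✓ 011-1✓ 1-000 10-00 101-1 1010- 11-10 110-0✓ 110-1✓ 1100-✓ 1101-✓
Round 2: -10-0✓ -10-1✓ -100-✓ -101-✓ 0--11 0-0-1 0-01- 00-1- 01--1 010--✓ 110--✓
Round 3: -10--
PIs = {-0111, -10--, 0--11, 0-0-1, 0-01-, 00-1-, 01--1, 1-000, 10-00, 101-1, 1010-, 11-10}
Coverage chart:
  m1: 0-0-1 ←essential
  m2: 0-01-,00-1-
  m3: 0--11,0-0-1,0-01-,00-1-
  m6: 00-1- ←essential
  m7: -0111,0--11,00-1-
  m8: -10-- ←essential
  m9: -10--,0-0-1,01--1
  m10: -10--,0-01-
  m11: -10--,0--11,0-0-1,0-01-,01--1
  m13: 01--1 ←essential
  m15: 0--11,01--1
  m16: 1-000,10-00
  m21: 101-1,1010-
  m23: -0111,101-1
  m24: -10--,1-000
  m25: -10-- ←essential
  m26: -10--,11-10
  m27: -10-- ←essential
  m30: 11-10 ←essential
Essential: -10--, 0-0-1, 00-1-, 01--1, 11-10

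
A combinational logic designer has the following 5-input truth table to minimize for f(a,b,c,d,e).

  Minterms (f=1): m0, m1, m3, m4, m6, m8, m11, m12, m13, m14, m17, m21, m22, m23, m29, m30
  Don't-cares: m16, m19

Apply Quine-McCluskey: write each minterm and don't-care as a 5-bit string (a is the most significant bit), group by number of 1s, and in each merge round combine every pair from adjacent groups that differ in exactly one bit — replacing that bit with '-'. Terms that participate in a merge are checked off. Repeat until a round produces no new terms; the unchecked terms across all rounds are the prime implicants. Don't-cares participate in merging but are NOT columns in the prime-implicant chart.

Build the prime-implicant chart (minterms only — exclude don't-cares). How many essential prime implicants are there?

[col 0] 00000*, 00001*, 00011*, 00100*, 00110*, 01000*, 01011*, 01100*, 01101*, 01110*, 10000*, 10001*, 10011*, 10101*, 10110*, 10111*, 11101*, 11110*
[col 1] -0000*, -0001*, -0011*, -0110*, -1101, -1110*, 0-000*, 0-011, 0-100*, 0-110*, 00-00*, 000-1*, 0000-*, 001-0*, 01-00*, 011-0*, 0110-, 1-101, 1-110*, 10-01*, 10-11*, 100-1*, 1000-*, 101-1*, 1011-
[col 2] --110, -00-1, -000-, 0--00, 0-1-0, 10--1
Prime implicants: --110, -00-1, -000-, -1101, 0--00, 0-011, 0-1-0, 0110-, 1-101, 10--1, 1011-
PI chart (minterm → PIs covering it):
  0 | -000-,0--00
  1 | -00-1,-000-
  3 | -00-1,0-011
  4 | 0--00,0-1-0
  6 | --110,0-1-0
  8 | 0--00  (sole → essential)
  11 | 0-011  (sole → essential)
  12 | 0--00,0-1-0,0110-
  13 | -1101,0110-
  14 | --110,0-1-0
  17 | -00-1,-000-,10--1
  21 | 1-101,10--1
  22 | --110,1011-
  23 | 10--1,1011-
  29 | -1101,1-101
  30 | --110  (sole → essential)
Essential prime implicants: --110, 0--00, 0-011

3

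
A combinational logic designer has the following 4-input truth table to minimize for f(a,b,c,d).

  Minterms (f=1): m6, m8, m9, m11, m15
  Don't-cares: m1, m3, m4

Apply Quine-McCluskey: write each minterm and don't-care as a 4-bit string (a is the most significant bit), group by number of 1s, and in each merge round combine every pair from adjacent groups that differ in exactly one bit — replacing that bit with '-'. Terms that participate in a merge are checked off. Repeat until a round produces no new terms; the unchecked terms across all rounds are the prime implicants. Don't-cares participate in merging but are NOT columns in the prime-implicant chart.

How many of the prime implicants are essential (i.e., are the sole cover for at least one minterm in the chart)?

Round 0: 0001✓ 0011✓ 0100✓ 0110✓ 1000✓ 1001✓ 1011✓ 1111✓
Round 1: -001✓ -011✓ 00-1✓ 01-0 1-11 10-1✓ 100-
Round 2: -0-1
PIs = {-0-1, 01-0, 1-11, 100-}
Coverage chart:
  m6: 01-0 ←essential
  m8: 100- ←essential
  m9: -0-1,100-
  m11: -0-1,1-11
  m15: 1-11 ←essential
Essential: 01-0, 1-11, 100-

3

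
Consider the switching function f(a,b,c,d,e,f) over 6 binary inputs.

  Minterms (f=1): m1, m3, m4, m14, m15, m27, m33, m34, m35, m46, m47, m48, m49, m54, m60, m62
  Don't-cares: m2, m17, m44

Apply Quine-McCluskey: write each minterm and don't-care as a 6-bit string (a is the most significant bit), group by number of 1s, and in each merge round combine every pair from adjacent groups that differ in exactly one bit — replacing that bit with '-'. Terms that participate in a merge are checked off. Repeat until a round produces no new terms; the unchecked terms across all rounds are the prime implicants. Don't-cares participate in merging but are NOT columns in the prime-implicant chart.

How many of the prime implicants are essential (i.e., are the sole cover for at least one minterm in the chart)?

7

Round 0: 000001✓ 000010✓ 000011✓ 000100 001110✓ 001111✓ 010001✓ 011011 100001✓ 100010✓ 100011✓ 101100✓ 101110✓ 101111✓ 110000✓ 110001✓ 110110✓ 111100✓ 111110✓
Round 1: -00001✓ -00010✓ -00011✓ -01110✓ -01111✓ -10001✓ 0-0001✓ 0000-1✓ 00001-✓ 00111-✓ 1-0001✓ 1-1100✓ 1-1110✓ 1000-1✓ 10001-✓ 1011-0✓ 10111-✓ 11-110 11000- 1111-0✓
Round 2: --0001 -000-1 -0001- -0111- 1-11-0
PIs = {--0001, -000-1, -0001-, -0111-, 000100, 011011, 1-11-0, 11-110, 11000-}
Coverage chart:
  m1: --0001,-000-1
  m3: -000-1,-0001-
  m4: 000100 ←essential
  m14: -0111- ←essential
  m15: -0111- ←essential
  m27: 011011 ←essential
  m33: --0001,-000-1
  m34: -0001- ←essential
  m35: -000-1,-0001-
  m46: -0111-,1-11-0
  m47: -0111- ←essential
  m48: 11000- ←essential
  m49: --0001,11000-
  m54: 11-110 ←essential
  m60: 1-11-0 ←essential
  m62: 1-11-0,11-110
Essential: -0001-, -0111-, 000100, 011011, 1-11-0, 11-110, 11000-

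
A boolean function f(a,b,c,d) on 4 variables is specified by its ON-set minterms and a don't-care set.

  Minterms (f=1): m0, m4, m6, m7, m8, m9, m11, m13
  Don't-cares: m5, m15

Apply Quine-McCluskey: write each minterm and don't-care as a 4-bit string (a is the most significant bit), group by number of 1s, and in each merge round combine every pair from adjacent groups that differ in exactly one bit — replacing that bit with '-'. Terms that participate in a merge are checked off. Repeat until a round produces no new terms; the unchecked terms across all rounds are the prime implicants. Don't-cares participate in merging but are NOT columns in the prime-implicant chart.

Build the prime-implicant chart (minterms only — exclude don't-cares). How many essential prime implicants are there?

size-2^0 implicants → 0000(✓)  0100(✓)  0101(✓)  0110(✓)  0111(✓)  1000(✓)  1001(✓)  1011(✓)  1101(✓)  1111(✓)
size-2^1 implicants → -000  -101(✓)  -111(✓)  0-00  01-0(✓)  01-1(✓)  010-(✓)  011-(✓)  1-01(✓)  1-11(✓)  10-1(✓)  100-  11-1(✓)
size-2^2 implicants → -1-1  01--  1--1
Unchecked terms (primes): -000, -1-1, 0-00, 01--, 1--1, 100-
Minterm coverage:
  m0 ⊆ -000,0-00
  m4 ⊆ 0-00,01--
  m6 ⊆ 01-- [E]
  m7 ⊆ -1-1,01--
  m8 ⊆ -000,100-
  m9 ⊆ 1--1,100-
  m11 ⊆ 1--1 [E]
  m13 ⊆ -1-1,1--1
E = {01--, 1--1}

2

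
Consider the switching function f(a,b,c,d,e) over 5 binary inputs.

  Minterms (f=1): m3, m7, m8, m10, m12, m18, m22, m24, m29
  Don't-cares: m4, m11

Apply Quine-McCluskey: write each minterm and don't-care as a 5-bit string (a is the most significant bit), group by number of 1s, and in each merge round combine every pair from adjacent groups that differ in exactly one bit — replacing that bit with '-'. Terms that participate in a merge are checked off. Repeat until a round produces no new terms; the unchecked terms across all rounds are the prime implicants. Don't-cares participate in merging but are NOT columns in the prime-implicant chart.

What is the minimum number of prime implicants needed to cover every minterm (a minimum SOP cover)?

6

[col 0] 00011*, 00100*, 00111*, 01000*, 01010*, 01011*, 01100*, 10010*, 10110*, 11000*, 11101
[col 1] -1000, 0-011, 0-100, 00-11, 01-00, 010-0, 0101-, 10-10
Prime implicants: -1000, 0-011, 0-100, 00-11, 01-00, 010-0, 0101-, 10-10, 11101
PI chart (minterm → PIs covering it):
  3 | 0-011,00-11
  7 | 00-11  (sole → essential)
  8 | -1000,01-00,010-0
  10 | 010-0,0101-
  12 | 0-100,01-00
  18 | 10-10  (sole → essential)
  22 | 10-10  (sole → essential)
  24 | -1000  (sole → essential)
  29 | 11101  (sole → essential)
Essential prime implicants: -1000, 00-11, 10-10, 11101
Petrick residual → 0-100, 010-0
Minimum SOP uses 6 PIs: bc'd'e' + a'cd'e' + a'b'de + a'bc'e' + ab'de' + abcd'e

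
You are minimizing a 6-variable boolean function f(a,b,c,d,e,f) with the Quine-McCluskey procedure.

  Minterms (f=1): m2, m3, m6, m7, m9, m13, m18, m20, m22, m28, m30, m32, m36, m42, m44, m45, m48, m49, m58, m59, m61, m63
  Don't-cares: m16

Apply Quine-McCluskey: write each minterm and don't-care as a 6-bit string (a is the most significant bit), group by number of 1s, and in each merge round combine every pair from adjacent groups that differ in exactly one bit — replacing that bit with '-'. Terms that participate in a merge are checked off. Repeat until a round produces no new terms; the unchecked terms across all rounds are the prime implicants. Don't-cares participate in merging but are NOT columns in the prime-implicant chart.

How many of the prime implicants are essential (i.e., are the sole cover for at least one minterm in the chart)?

5

[col 0] 000010*, 000011*, 000110*, 000111*, 001001*, 001101*, 010000*, 010010*, 010100*, 010110*, 011100*, 011110*, 100000*, 100100*, 101010*, 101100*, 101101*, 110000*, 110001*, 111010*, 111011*, 111101*, 111111*
[col 1] -01101, -10000, 0-0010*, 0-0110*, 000-10*, 000-11*, 00001-*, 00011-*, 001-01, 01-100*, 01-110*, 010-00*, 010-10*, 0100-0*, 0101-0*, 0111-0*, 1-0000, 1-1010, 1-1101, 10-100, 100-00, 10110-, 11000-, 111-11, 11101-, 1111-1
[col 2] 0-0-10, 000-1-, 01-1-0, 010--0
Prime implicants: -01101, -10000, 0-0-10, 000-1-, 001-01, 01-1-0, 010--0, 1-0000, 1-1010, 1-1101, 10-100, 100-00, 10110-, 11000-, 111-11, 11101-, 1111-1
PI chart (minterm → PIs covering it):
  2 | 0-0-10,000-1-
  3 | 000-1-  (sole → essential)
  6 | 0-0-10,000-1-
  7 | 000-1-  (sole → essential)
  9 | 001-01  (sole → essential)
  13 | -01101,001-01
  18 | 0-0-10,010--0
  20 | 01-1-0,010--0
  22 | 0-0-10,01-1-0,010--0
  28 | 01-1-0  (sole → essential)
  30 | 01-1-0  (sole → essential)
  32 | 1-0000,100-00
  36 | 10-100,100-00
  42 | 1-1010  (sole → essential)
  44 | 10-100,10110-
  45 | -01101,1-1101,10110-
  48 | -10000,1-0000,11000-
  49 | 11000-  (sole → essential)
  58 | 1-1010,11101-
  59 | 111-11,11101-
  61 | 1-1101,1111-1
  63 | 111-11,1111-1
Essential prime implicants: 000-1-, 001-01, 01-1-0, 1-1010, 11000-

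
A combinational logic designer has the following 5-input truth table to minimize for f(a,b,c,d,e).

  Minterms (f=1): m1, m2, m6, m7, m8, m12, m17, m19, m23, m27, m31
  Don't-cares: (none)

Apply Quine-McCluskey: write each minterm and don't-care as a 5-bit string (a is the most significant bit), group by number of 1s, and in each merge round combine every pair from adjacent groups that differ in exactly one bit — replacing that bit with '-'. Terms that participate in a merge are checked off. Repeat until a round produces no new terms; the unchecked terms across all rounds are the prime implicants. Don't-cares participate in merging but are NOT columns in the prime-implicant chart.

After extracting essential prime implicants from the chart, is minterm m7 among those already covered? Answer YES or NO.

NO

Round 0: 00001✓ 00010✓ 00110✓ 00111✓ 01000✓ 01100✓ 10001✓ 10011✓ 10111✓ 11011✓ 11111✓
Round 1: -0001 -0111 00-10 0011- 01-00 1-011✓ 1-111✓ 10-11✓ 100-1 11-11✓
Round 2: 1--11
PIs = {-0001, -0111, 00-10, 0011-, 01-00, 1--11, 100-1}
Coverage chart:
  m1: -0001 ←essential
  m2: 00-10 ←essential
  m6: 00-10,0011-
  m7: -0111,0011-
  m8: 01-00 ←essential
  m12: 01-00 ←essential
  m17: -0001,100-1
  m19: 1--11,100-1
  m23: -0111,1--11
  m27: 1--11 ←essential
  m31: 1--11 ←essential
Essential: -0001, 00-10, 01-00, 1--11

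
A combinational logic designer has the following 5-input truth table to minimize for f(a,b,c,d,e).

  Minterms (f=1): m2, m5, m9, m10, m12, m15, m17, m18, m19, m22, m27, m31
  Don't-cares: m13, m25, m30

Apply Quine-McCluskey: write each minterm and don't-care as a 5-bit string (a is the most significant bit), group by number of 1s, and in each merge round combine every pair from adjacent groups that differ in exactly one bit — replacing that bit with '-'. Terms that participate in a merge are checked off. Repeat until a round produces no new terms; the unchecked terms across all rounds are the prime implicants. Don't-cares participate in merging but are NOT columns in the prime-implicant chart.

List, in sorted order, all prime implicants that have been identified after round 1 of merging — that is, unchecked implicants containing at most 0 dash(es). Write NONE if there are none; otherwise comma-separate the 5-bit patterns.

NONE

Round 0: 00010✓ 00101✓ 01001✓ 01010✓ 01100✓ 01101✓ 01111✓ 10001✓ 10010✓ 10011✓ 10110✓ 11001✓ 11011✓ 11110✓ 11111✓
Round 1: -0010 -1001 -1111 0-010 0-101 01-01 011-1 0110- 1-001✓ 1-011✓ 1-110 10-10 100-1✓ 1001- 11-11 110-1✓ 1111-
Round 2: 1-0-1
PIs = {-0010, -1001, -1111, 0-010, 0-101, 01-01, 011-1, 0110-, 1-0-1, 1-110, 10-10, 1001-, 11-11, 1111-}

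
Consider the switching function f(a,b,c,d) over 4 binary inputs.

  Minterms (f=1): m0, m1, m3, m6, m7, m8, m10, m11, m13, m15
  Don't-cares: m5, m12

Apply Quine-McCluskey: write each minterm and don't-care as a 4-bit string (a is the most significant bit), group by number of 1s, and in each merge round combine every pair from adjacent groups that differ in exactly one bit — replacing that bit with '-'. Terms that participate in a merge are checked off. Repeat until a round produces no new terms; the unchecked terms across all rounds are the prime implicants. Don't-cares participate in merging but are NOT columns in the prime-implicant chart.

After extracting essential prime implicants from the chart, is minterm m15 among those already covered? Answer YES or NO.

Round 0: 0000✓ 0001✓ 0011✓ 0101✓ 0110✓ 0111✓ 1000✓ 1010✓ 1011✓ 1100✓ 1101✓ 1111✓
Round 1: -000 -011✓ -101✓ -111✓ 0-01✓ 0-11✓ 00-1✓ 000- 01-1✓ 011- 1-00 1-11✓ 10-0 101- 11-1✓ 110-
Round 2: --11 -1-1 0--1
PIs = {--11, -000, -1-1, 0--1, 000-, 011-, 1-00, 10-0, 101-, 110-}
Coverage chart:
  m0: -000,000-
  m1: 0--1,000-
  m3: --11,0--1
  m6: 011- ←essential
  m7: --11,-1-1,0--1,011-
  m8: -000,1-00,10-0
  m10: 10-0,101-
  m11: --11,101-
  m13: -1-1,110-
  m15: --11,-1-1
Essential: 011-

NO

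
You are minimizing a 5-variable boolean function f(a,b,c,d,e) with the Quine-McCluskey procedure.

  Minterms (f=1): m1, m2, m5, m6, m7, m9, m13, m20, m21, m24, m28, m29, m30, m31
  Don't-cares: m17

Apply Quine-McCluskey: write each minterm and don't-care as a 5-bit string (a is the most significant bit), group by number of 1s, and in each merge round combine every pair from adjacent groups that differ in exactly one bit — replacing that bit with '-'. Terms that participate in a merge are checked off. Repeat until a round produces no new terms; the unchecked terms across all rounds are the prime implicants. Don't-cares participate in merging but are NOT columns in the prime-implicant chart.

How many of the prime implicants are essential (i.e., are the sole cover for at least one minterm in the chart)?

5

Round 0: 00001✓ 00010✓ 00101✓ 00110✓ 00111✓ 01001✓ 01101✓ 10001✓ 10100✓ 10101✓ 11000✓ 11100✓ 11101✓ 11110✓ 11111✓
Round 1: -0001✓ -0101✓ -1101✓ 0-001✓ 0-101✓ 00-01✓ 00-10 001-1 0011- 01-01✓ 1-100✓ 1-101✓ 10-01✓ 1010-✓ 11-00 111-0✓ 111-1✓ 1110-✓ 1111-✓
Round 2: --101 -0-01 0--01 1-10- 111--
PIs = {--101, -0-01, 0--01, 00-10, 001-1, 0011-, 1-10-, 11-00, 111--}
Coverage chart:
  m1: -0-01,0--01
  m2: 00-10 ←essential
  m5: --101,-0-01,0--01,001-1
  m6: 00-10,0011-
  m7: 001-1,0011-
  m9: 0--01 ←essential
  m13: --101,0--01
  m20: 1-10- ←essential
  m21: --101,-0-01,1-10-
  m24: 11-00 ←essential
  m28: 1-10-,11-00,111--
  m29: --101,1-10-,111--
  m30: 111-- ←essential
  m31: 111-- ←essential
Essential: 0--01, 00-10, 1-10-, 11-00, 111--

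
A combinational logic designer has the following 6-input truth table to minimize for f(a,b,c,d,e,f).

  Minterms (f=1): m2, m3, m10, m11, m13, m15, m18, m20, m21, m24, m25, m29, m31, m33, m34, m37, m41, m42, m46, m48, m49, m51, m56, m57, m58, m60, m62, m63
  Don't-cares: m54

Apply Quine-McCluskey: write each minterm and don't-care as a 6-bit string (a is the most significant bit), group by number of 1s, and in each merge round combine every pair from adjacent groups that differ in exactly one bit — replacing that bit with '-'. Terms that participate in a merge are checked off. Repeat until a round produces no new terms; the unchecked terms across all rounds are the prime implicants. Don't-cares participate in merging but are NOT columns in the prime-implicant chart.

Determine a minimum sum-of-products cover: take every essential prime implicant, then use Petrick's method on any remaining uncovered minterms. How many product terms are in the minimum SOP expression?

13

Round 0: 000010✓ 000011✓ 001010✓ 001011✓ 001101✓ 001111✓ 010010✓ 010100✓ 010101✓ 011000✓ 011001✓ 011101✓ 011111✓ 100001✓ 100010✓ 100101✓ 101001✓ 101010✓ 101110✓ 110000✓ 110001✓ 110011✓ 110110✓ 111000✓ 111001✓ 111010✓ 111100✓ 111110✓ 111111✓
Round 1: -00010✓ -01010✓ -11000✓ -11001✓ -11111 0-0010 0-1101✓ 0-1111✓ 00-010✓ 00-011✓ 00001-✓ 001-11 00101-✓ 0011-1✓ 01-101 01010- 011-01 01100-✓ 0111-1✓ 1-0001✓ 1-1001✓ 1-1010✓ 1-1110✓ 10-001✓ 10-010✓ 100-01 101-10✓ 11-000✓ 11-001✓ 11-110 1100-1 11000-✓ 111-00✓ 111-10✓ 1110-0✓ 11100-✓ 1111-0✓ 11111-
Round 2: -0-010 -1100- 0-11-1 00-01- 1--001 1-1-10 11-00- 111--0
PIs = {-0-010, -1100-, -11111, 0-0010, 0-11-1, 00-01-, 001-11, 01-101, 01010-, 011-01, 1--001, 1-1-10, 100-01, 11-00-, 11-110, 1100-1, 111--0, 11111-}
Coverage chart:
  m2: -0-010,0-0010,00-01-
  m3: 00-01- ←essential
  m10: -0-010,00-01-
  m11: 00-01-,001-11
  m13: 0-11-1 ←essential
  m15: 0-11-1,001-11
  m18: 0-0010 ←essential
  m20: 01010- ←essential
  m21: 01-101,01010-
  m24: -1100- ←essential
  m25: -1100-,011-01
  m29: 0-11-1,01-101,011-01
  m31: -11111,0-11-1
  m33: 1--001,100-01
  m34: -0-010 ←essential
  m37: 100-01 ←essential
  m41: 1--001 ←essential
  m42: -0-010,1-1-10
  m46: 1-1-10 ←essential
  m48: 11-00- ←essential
  m49: 1--001,11-00-,1100-1
  m51: 1100-1 ←essential
  m56: -1100-,11-00-,111--0
  m57: -1100-,1--001,11-00-
  m58: 1-1-10,111--0
  m60: 111--0 ←essential
  m62: 1-1-10,11-110,111--0,11111-
  m63: -11111,11111-
Essential: -0-010, -1100-, 0-0010, 0-11-1, 00-01-, 01010-, 1--001, 1-1-10, 100-01, 11-00-, 1100-1, 111--0
Petrick residual → -11111
Min cover (13 terms): b'd'ef' + bcd'e' + bcdef + a'c'd'ef' + a'cdf + a'b'd'e + a'bc'de' + ad'e'f + acef' + ab'c'e'f + abd'e' + abc'd'f + abcf'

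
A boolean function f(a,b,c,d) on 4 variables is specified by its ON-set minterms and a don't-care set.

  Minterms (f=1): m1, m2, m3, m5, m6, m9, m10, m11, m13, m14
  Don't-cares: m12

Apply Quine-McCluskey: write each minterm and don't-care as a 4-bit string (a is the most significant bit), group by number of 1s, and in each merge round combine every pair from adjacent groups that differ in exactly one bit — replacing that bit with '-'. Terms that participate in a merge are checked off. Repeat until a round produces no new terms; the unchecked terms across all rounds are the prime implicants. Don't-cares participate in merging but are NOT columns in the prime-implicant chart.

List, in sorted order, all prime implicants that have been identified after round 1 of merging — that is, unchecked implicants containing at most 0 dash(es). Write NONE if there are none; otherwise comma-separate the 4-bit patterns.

NONE

size-2^0 implicants → 0001(✓)  0010(✓)  0011(✓)  0101(✓)  0110(✓)  1001(✓)  1010(✓)  1011(✓)  1100(✓)  1101(✓)  1110(✓)
size-2^1 implicants → -001(✓)  -010(✓)  -011(✓)  -101(✓)  -110(✓)  0-01(✓)  0-10(✓)  00-1(✓)  001-(✓)  1-01(✓)  1-10(✓)  10-1(✓)  101-(✓)  11-0  110-
size-2^2 implicants → --01  --10  -0-1  -01-
Unchecked terms (primes): --01, --10, -0-1, -01-, 11-0, 110-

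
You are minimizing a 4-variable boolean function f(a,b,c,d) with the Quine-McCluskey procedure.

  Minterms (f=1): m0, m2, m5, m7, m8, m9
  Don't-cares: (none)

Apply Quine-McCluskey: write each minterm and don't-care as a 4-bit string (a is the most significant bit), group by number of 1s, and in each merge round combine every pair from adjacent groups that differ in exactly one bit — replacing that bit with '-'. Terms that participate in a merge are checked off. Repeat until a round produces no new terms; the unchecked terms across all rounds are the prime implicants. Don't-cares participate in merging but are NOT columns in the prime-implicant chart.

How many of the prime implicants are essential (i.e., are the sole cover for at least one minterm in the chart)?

Round 0: 0000✓ 0010✓ 0101✓ 0111✓ 1000✓ 1001✓
Round 1: -000 00-0 01-1 100-
PIs = {-000, 00-0, 01-1, 100-}
Coverage chart:
  m0: -000,00-0
  m2: 00-0 ←essential
  m5: 01-1 ←essential
  m7: 01-1 ←essential
  m8: -000,100-
  m9: 100- ←essential
Essential: 00-0, 01-1, 100-

3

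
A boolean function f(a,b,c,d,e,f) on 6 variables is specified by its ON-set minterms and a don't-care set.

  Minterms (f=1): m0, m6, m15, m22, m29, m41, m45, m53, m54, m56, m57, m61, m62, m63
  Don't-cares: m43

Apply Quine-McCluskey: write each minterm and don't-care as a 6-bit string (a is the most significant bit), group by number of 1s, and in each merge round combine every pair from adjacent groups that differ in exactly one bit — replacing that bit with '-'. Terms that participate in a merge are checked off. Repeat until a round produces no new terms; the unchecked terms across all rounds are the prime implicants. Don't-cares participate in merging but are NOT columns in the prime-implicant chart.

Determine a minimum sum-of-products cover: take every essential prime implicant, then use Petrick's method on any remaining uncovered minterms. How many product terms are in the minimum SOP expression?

9

[col 0] 000000, 000110*, 001111, 010110*, 011101*, 101001*, 101011*, 101101*, 110101*, 110110*, 111000*, 111001*, 111101*, 111110*, 111111*
[col 1] -10110, -11101, 0-0110, 1-1001*, 1-1101*, 101-01*, 1010-1, 11-101, 11-110, 111-01*, 11100-, 1111-1, 11111-
[col 2] 1-1-01
Prime implicants: -10110, -11101, 0-0110, 000000, 001111, 1-1-01, 1010-1, 11-101, 11-110, 11100-, 1111-1, 11111-
PI chart (minterm → PIs covering it):
  0 | 000000  (sole → essential)
  6 | 0-0110  (sole → essential)
  15 | 001111  (sole → essential)
  22 | -10110,0-0110
  29 | -11101  (sole → essential)
  41 | 1-1-01,1010-1
  45 | 1-1-01  (sole → essential)
  53 | 11-101  (sole → essential)
  54 | -10110,11-110
  56 | 11100-  (sole → essential)
  57 | 1-1-01,11100-
  61 | -11101,1-1-01,11-101,1111-1
  62 | 11-110,11111-
  63 | 1111-1,11111-
Essential prime implicants: -11101, 0-0110, 000000, 001111, 1-1-01, 11-101, 11100-
Petrick residual → -10110, 11111-
Minimum SOP uses 9 PIs: bc'def' + bcde'f + a'c'def' + a'b'c'd'e'f' + a'b'cdef + ace'f + abde'f + abcd'e' + abcde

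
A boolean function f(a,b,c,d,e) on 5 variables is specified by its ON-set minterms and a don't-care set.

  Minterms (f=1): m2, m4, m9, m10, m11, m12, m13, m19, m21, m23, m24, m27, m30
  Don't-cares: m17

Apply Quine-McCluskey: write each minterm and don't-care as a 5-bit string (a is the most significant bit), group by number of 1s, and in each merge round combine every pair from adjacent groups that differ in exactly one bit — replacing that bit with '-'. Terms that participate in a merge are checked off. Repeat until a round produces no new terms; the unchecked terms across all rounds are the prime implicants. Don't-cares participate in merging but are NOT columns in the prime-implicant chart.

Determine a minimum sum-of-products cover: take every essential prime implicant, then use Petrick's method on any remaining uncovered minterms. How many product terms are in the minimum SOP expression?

[col 0] 00010*, 00100*, 01001*, 01010*, 01011*, 01100*, 01101*, 10001*, 10011*, 10101*, 10111*, 11000, 11011*, 11110
[col 1] -1011, 0-010, 0-100, 01-01, 010-1, 0101-, 0110-, 1-011, 10-01*, 10-11*, 100-1*, 101-1*
[col 2] 10--1
Prime implicants: -1011, 0-010, 0-100, 01-01, 010-1, 0101-, 0110-, 1-011, 10--1, 11000, 11110
PI chart (minterm → PIs covering it):
  2 | 0-010  (sole → essential)
  4 | 0-100  (sole → essential)
  9 | 01-01,010-1
  10 | 0-010,0101-
  11 | -1011,010-1,0101-
  12 | 0-100,0110-
  13 | 01-01,0110-
  19 | 1-011,10--1
  21 | 10--1  (sole → essential)
  23 | 10--1  (sole → essential)
  24 | 11000  (sole → essential)
  27 | -1011,1-011
  30 | 11110  (sole → essential)
Essential prime implicants: 0-010, 0-100, 10--1, 11000, 11110
Petrick residual → -1011, 01-01
Minimum SOP uses 7 PIs: bc'de + a'c'de' + a'cd'e' + a'bd'e + ab'e + abc'd'e' + abcde'

7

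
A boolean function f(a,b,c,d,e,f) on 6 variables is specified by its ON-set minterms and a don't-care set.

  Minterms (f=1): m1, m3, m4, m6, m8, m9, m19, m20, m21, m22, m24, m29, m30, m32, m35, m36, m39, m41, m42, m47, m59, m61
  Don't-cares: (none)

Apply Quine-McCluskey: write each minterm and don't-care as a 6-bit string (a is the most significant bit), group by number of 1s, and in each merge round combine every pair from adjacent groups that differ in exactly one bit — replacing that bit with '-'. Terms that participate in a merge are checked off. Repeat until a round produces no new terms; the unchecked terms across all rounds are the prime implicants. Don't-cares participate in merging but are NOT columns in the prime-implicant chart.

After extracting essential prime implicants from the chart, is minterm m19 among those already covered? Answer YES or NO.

size-2^0 implicants → 000001(✓)  000011(✓)  000100(✓)  000110(✓)  001000(✓)  001001(✓)  010011(✓)  010100(✓)  010101(✓)  010110(✓)  011000(✓)  011101(✓)  011110(✓)  100000(✓)  100011(✓)  100100(✓)  100111(✓)  101001(✓)  101010  101111(✓)  111011  111101(✓)
size-2^1 implicants → -00011  -00100  -01001  -11101  0-0011  0-0100(✓)  0-0110(✓)  0-1000  00-001  0000-1  0001-0(✓)  00100-  01-101  01-110  0101-0(✓)  01010-  10-111  100-00  100-11
size-2^2 implicants → 0-01-0
Unchecked terms (primes): -00011, -00100, -01001, -11101, 0-0011, 0-01-0, 0-1000, 00-001, 0000-1, 00100-, 01-101, 01-110, 01010-, 10-111, 100-00, 100-11, 101010, 111011
Minterm coverage:
  m1 ⊆ 00-001,0000-1
  m3 ⊆ -00011,0-0011,0000-1
  m4 ⊆ -00100,0-01-0
  m6 ⊆ 0-01-0 [E]
  m8 ⊆ 0-1000,00100-
  m9 ⊆ -01001,00-001,00100-
  m19 ⊆ 0-0011 [E]
  m20 ⊆ 0-01-0,01010-
  m21 ⊆ 01-101,01010-
  m22 ⊆ 0-01-0,01-110
  m24 ⊆ 0-1000 [E]
  m29 ⊆ -11101,01-101
  m30 ⊆ 01-110 [E]
  m32 ⊆ 100-00 [E]
  m35 ⊆ -00011,100-11
  m36 ⊆ -00100,100-00
  m39 ⊆ 10-111,100-11
  m41 ⊆ -01001 [E]
  m42 ⊆ 101010 [E]
  m47 ⊆ 10-111 [E]
  m59 ⊆ 111011 [E]
  m61 ⊆ -11101 [E]
E = {-01001, -11101, 0-0011, 0-01-0, 0-1000, 01-110, 10-111, 100-00, 101010, 111011}

YES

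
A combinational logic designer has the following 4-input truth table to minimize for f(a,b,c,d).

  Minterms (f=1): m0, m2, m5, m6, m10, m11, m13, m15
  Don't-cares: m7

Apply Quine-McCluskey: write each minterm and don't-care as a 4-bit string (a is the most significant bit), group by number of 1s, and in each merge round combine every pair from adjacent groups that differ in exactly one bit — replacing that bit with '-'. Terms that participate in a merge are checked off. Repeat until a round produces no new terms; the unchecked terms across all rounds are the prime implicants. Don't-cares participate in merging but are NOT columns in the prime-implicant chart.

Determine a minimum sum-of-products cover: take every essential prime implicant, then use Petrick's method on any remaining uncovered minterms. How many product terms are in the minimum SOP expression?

4

size-2^0 implicants → 0000(✓)  0010(✓)  0101(✓)  0110(✓)  0111(✓)  1010(✓)  1011(✓)  1101(✓)  1111(✓)
size-2^1 implicants → -010  -101(✓)  -111(✓)  0-10  00-0  01-1(✓)  011-  1-11  101-  11-1(✓)
size-2^2 implicants → -1-1
Unchecked terms (primes): -010, -1-1, 0-10, 00-0, 011-, 1-11, 101-
Minterm coverage:
  m0 ⊆ 00-0 [E]
  m2 ⊆ -010,0-10,00-0
  m5 ⊆ -1-1 [E]
  m6 ⊆ 0-10,011-
  m10 ⊆ -010,101-
  m11 ⊆ 1-11,101-
  m13 ⊆ -1-1 [E]
  m15 ⊆ -1-1,1-11
E = {-1-1, 00-0}
Petrick residual → 0-10, 101-
Cover = bd + a'cd' + a'b'd' + ab'c  |cover|=4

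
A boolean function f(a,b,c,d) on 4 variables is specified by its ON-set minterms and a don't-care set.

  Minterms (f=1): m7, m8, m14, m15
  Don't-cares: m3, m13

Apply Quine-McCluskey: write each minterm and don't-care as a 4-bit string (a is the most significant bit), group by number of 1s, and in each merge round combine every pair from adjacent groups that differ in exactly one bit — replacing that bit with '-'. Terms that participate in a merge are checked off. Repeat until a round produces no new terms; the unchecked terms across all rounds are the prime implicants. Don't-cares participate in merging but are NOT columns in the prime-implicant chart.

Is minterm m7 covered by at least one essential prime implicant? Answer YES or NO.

NO

[col 0] 0011*, 0111*, 1000, 1101*, 1110*, 1111*
[col 1] -111, 0-11, 11-1, 111-
Prime implicants: -111, 0-11, 1000, 11-1, 111-
PI chart (minterm → PIs covering it):
  7 | -111,0-11
  8 | 1000  (sole → essential)
  14 | 111-  (sole → essential)
  15 | -111,11-1,111-
Essential prime implicants: 1000, 111-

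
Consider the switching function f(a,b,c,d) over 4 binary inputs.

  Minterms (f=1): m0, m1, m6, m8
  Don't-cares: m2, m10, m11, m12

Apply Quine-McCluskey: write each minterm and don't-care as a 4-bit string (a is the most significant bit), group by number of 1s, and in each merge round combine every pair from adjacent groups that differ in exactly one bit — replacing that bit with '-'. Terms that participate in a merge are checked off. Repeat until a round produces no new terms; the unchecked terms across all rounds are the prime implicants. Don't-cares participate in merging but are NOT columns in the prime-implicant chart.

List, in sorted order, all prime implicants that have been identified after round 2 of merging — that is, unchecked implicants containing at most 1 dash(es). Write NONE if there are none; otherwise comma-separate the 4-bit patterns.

0-10, 000-, 1-00, 101-

Round 0: 0000✓ 0001✓ 0010✓ 0110✓ 1000✓ 1010✓ 1011✓ 1100✓
Round 1: -000✓ -010✓ 0-10 00-0✓ 000- 1-00 10-0✓ 101-
Round 2: -0-0
PIs = {-0-0, 0-10, 000-, 1-00, 101-}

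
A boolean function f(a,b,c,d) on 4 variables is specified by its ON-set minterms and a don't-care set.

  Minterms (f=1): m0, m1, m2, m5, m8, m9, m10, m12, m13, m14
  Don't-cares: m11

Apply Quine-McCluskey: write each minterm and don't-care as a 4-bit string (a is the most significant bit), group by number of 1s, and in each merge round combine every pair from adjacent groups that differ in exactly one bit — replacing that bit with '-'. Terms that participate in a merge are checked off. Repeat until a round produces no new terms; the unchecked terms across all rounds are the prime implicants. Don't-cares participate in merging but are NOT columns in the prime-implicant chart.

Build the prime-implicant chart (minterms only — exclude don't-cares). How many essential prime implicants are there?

[col 0] 0000*, 0001*, 0010*, 0101*, 1000*, 1001*, 1010*, 1011*, 1100*, 1101*, 1110*
[col 1] -000*, -001*, -010*, -101*, 0-01*, 00-0*, 000-*, 1-00*, 1-01*, 1-10*, 10-0*, 10-1*, 100-*, 101-*, 11-0*, 110-*
[col 2] --01, -0-0, -00-, 1--0, 1-0-, 10--
Prime implicants: --01, -0-0, -00-, 1--0, 1-0-, 10--
PI chart (minterm → PIs covering it):
  0 | -0-0,-00-
  1 | --01,-00-
  2 | -0-0  (sole → essential)
  5 | --01  (sole → essential)
  8 | -0-0,-00-,1--0,1-0-,10--
  9 | --01,-00-,1-0-,10--
  10 | -0-0,1--0,10--
  12 | 1--0,1-0-
  13 | --01,1-0-
  14 | 1--0  (sole → essential)
Essential prime implicants: --01, -0-0, 1--0

3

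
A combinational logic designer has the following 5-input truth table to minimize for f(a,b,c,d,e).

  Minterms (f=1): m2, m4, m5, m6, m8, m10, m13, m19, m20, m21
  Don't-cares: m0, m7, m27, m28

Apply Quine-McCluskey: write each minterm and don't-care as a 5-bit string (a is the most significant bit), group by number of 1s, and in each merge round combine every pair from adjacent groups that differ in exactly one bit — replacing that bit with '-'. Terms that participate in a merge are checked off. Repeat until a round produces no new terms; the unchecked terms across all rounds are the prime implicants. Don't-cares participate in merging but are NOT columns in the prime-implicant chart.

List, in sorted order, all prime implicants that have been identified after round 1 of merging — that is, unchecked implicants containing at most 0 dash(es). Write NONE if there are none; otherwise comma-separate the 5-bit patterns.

size-2^0 implicants → 00000(✓)  00010(✓)  00100(✓)  00101(✓)  00110(✓)  00111(✓)  01000(✓)  01010(✓)  01101(✓)  10011(✓)  10100(✓)  10101(✓)  11011(✓)  11100(✓)
size-2^1 implicants → -0100(✓)  -0101(✓)  0-000(✓)  0-010(✓)  0-101  00-00(✓)  00-10(✓)  000-0(✓)  001-0(✓)  001-1(✓)  0010-(✓)  0011-(✓)  010-0(✓)  1-011  1-100  1010-(✓)
size-2^2 implicants → -010-  0-0-0  00--0  001--
Unchecked terms (primes): -010-, 0-0-0, 0-101, 00--0, 001--, 1-011, 1-100

NONE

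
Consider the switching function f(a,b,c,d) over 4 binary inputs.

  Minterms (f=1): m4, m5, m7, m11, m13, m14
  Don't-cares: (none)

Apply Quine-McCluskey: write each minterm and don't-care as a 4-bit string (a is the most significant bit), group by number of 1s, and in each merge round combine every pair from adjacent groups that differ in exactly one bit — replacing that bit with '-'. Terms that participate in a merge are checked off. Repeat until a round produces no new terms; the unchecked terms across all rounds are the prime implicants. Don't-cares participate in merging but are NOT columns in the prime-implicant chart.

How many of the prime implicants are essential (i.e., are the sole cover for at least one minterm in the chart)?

size-2^0 implicants → 0100(✓)  0101(✓)  0111(✓)  1011  1101(✓)  1110
size-2^1 implicants → -101  01-1  010-
Unchecked terms (primes): -101, 01-1, 010-, 1011, 1110
Minterm coverage:
  m4 ⊆ 010- [E]
  m5 ⊆ -101,01-1,010-
  m7 ⊆ 01-1 [E]
  m11 ⊆ 1011 [E]
  m13 ⊆ -101 [E]
  m14 ⊆ 1110 [E]
E = {-101, 01-1, 010-, 1011, 1110}

5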